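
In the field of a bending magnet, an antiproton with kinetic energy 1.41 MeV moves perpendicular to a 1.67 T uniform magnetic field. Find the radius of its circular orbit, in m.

Convert the energy: K = 1.41 MeV = 2.26×10^-13 J.
v = √(2K/m) = √(2·2.26×10^-13/1.67×10^-27) = 1.64×10^7 m/s.
r = mv/(qB) = (1.67×10^-27)(1.64×10^7) / [(1×1.60×10^-19)(1.67)] = 0.103 m.

r ≈ 0.103 m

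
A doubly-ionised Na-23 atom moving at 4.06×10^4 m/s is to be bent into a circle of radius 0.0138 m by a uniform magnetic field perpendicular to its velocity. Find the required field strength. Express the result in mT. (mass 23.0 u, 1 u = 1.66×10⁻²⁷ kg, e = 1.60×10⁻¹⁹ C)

qvB = mv²/r gives B = mv/(qr).
B = (3.82×10^-26)(4.06×10^4) / [(2×1.60×10^-19)(0.0138)] = 0.351 T.

B ≈ 351 mT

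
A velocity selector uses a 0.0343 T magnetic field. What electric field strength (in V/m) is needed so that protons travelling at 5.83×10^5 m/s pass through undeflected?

qE = qvB ⇒ E = vB = (5.83×10^5)(0.0343) = 2.00×10^4 V/m.

E ≈ 2.00×10^4 V/m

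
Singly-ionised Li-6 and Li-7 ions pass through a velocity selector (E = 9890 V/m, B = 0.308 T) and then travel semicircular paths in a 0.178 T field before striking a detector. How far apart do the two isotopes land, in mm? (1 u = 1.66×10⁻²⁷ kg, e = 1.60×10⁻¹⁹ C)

Δd ≈ 3.74 mm

Both emerge at v = E/B₁ = 3.21×10^4 m/s.
r = mv/(qB₂), so r₁ = 0.01123 m and r₂ = 0.01310 m, giving Δr = 1.87×10^-3 m.
After a semicircle each ion lands a diameter 2r from the entry slit, so the separation is 2Δr = 3.74×10^-3 m.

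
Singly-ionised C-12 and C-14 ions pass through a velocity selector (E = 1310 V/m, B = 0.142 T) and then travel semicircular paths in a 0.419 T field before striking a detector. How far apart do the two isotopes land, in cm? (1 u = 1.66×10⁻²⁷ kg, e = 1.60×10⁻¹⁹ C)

Both emerge at v = E/B₁ = 9230 m/s.
r = mv/(qB₂), so r₁ = 2.741×10^-3 m and r₂ = 3.198×10^-3 m, giving Δr = 4.57×10^-4 m.
After a semicircle each ion lands a diameter 2r from the entry slit, so the separation is 2Δr = 9.14×10^-4 m.

Δd ≈ 0.0914 cm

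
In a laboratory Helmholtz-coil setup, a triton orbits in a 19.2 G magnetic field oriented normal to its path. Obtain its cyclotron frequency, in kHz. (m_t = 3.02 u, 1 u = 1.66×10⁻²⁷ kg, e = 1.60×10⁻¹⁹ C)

f = qB/(2πm) = (1×1.60×10^-19)(1.92×10^-3) / [2π(5.01×10^-27)] = 9750 Hz.

f ≈ 9.75 kHz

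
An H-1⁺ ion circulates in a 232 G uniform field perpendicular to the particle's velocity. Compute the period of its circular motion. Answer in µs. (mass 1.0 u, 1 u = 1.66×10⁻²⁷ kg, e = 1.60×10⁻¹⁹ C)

T ≈ 2.81 µs

The cyclotron period is independent of speed: T = 2πm/(qB).
T = 2π(1.66×10^-27) / [(1×1.60×10^-19)(0.0232)] = 2.81×10^-6 s.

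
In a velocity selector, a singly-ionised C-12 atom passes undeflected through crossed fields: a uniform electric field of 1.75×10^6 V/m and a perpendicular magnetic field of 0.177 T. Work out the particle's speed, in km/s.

v ≈ 9890 km/s

For zero net force, qE = qvB, so v = E/B.
v = (1.75×10^6) / (0.177) = 9.89×10^6 m/s.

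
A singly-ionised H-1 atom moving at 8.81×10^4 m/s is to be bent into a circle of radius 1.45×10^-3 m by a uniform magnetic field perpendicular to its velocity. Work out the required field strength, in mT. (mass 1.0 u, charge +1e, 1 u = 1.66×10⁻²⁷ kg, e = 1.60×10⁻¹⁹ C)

B ≈ 630 mT

qvB = mv²/r gives B = mv/(qr).
B = (1.66×10^-27)(8.81×10^4) / [(1×1.60×10^-19)(1.45×10^-3)] = 0.630 T.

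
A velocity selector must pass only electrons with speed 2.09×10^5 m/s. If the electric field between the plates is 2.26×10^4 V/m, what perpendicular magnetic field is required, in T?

B ≈ 0.108 T

qE = qvB ⇒ B = E/v = (2.26×10^4) / (2.09×10^5) = 0.108 T.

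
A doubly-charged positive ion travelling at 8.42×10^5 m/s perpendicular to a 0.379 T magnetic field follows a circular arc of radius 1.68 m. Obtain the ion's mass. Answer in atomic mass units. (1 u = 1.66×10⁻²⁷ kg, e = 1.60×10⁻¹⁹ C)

m ≈ 146 u

qvB = mv²/r ⇒ m = qBr/v.
m = (2×1.60×10^-19)(0.379)(1.68) / (8.42×10^5) = 2.42×10^-25 kg = 146 u.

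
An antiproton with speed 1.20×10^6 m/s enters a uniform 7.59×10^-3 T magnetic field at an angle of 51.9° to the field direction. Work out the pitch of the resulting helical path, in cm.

The velocity component along B is v∥ = v cos51.9° = 7.40×10^5 m/s.
The cyclotron period T = 2πm/(qB) = 8.64×10^-6 s is set by m, q, B alone.
Pitch = v∥·T = (7.40×10^5)(8.64×10^-6) = 6.40 m.

pitch ≈ 640 cm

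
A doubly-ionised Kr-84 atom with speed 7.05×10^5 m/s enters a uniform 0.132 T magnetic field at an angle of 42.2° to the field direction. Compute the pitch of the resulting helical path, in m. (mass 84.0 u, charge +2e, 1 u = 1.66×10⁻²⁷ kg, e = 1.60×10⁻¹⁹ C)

pitch ≈ 10.8 m

The velocity component along B is v∥ = v cos42.2° = 5.22×10^5 m/s.
The cyclotron period T = 2πm/(qB) = 2.07×10^-5 s is set by m, q, B alone.
Pitch = v∥·T = (5.22×10^5)(2.07×10^-5) = 10.8 m.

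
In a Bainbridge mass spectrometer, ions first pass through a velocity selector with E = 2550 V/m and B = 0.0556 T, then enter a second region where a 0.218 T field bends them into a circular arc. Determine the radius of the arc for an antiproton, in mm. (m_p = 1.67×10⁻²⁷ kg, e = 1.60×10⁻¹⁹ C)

The selector passes v = E/B = 2550/0.0556 = 4.59×10^4 m/s.
In the deflection region, r = mv/(qB₂) = (1.67×10^-27)(4.59×10^4) / [(1×1.60×10^-19)(0.218)] = 2.20×10^-3 m.

r ≈ 2.20 mm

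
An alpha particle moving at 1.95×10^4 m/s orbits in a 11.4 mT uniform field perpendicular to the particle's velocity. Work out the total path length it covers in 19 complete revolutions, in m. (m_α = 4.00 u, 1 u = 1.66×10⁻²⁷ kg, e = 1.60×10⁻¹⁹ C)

L ≈ 4.24 m

r = mv/(qB) = 0.0355 m, so one revolution covers 2πr = 0.223 m.
In 19 revolutions: L = 19·2πr = 4.24 m.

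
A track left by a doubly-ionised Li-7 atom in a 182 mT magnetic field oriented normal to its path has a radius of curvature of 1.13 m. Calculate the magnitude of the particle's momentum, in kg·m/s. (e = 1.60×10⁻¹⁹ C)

Since qvB = mv²/r, the momentum p = mv = qBr.
p = (2×1.60×10^-19)(0.182)(1.13) = 6.58×10^-20 kg·m/s.

p ≈ 6.58×10^-20 kg·m/s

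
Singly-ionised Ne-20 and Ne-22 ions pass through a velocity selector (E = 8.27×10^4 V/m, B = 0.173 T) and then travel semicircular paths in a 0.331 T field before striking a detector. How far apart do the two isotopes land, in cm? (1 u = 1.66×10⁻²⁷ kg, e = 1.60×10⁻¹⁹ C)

Both emerge at v = E/B₁ = 4.78×10^5 m/s.
r = mv/(qB₂), so r₁ = 0.2997 m and r₂ = 0.3296 m, giving Δr = 0.0300 m.
After a semicircle each ion lands a diameter 2r from the entry slit, so the separation is 2Δr = 0.0599 m.

Δd ≈ 5.99 cm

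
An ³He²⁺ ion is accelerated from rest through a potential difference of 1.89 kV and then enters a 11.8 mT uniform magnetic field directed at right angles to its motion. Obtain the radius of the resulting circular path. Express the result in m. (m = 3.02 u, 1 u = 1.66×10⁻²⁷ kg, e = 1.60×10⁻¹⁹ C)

r ≈ 0.652 m

The kinetic energy gained is K = qV = (2×1.60×10^-19)(1890) = 6.05×10^-16 J.
v = √(2K/m) = 4.91×10^5 m/s.
r = mv/(qB) = (5.01×10^-27)(4.91×10^5) / [(2×1.60×10^-19)(0.0118)] = 0.652 m.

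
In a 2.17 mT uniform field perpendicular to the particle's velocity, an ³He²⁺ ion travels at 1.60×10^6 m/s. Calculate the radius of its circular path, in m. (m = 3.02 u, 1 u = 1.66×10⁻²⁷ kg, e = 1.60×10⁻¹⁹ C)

The magnetic force provides the centripetal force: qvB = mv²/r, so r = mv/(qB).
r = (5.01×10^-27 kg)(1.60×10^6 m/s) / [(2×1.60×10^-19 C)(2.17×10^-3 T)] = 11.6 m.

r ≈ 11.6 m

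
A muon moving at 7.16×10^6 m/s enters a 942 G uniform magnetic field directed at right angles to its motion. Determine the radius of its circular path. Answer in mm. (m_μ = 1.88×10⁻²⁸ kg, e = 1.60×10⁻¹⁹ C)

r ≈ 89.3 mm

The magnetic force provides the centripetal force: qvB = mv²/r, so r = mv/(qB).
r = (1.88×10^-28 kg)(7.16×10^6 m/s) / [(1×1.60×10^-19 C)(0.0942 T)] = 0.0893 m.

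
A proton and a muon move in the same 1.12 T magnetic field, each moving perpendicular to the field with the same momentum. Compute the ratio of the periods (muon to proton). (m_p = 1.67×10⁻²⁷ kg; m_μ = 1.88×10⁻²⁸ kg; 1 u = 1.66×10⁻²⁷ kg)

T = 2πm/(qB) is independent of speed, so T₂/T₁ = (m₂/q₂)/(m₁/q₁).
T_{muon}/T_{proton} = (1.88×10^-28/1e) / (1.67×10^-27/1e) = 0.113.

ratio ≈ 0.113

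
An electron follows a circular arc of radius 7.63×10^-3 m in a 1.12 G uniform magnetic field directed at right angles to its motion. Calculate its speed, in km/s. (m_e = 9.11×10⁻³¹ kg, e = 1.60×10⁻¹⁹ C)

From qvB = mv²/r, v = qBr/m.
v = (1×1.60×10^-19)(1.12×10^-4)(7.63×10^-3) / (9.11×10^-31) = 1.50×10^5 m/s.

v ≈ 150 km/s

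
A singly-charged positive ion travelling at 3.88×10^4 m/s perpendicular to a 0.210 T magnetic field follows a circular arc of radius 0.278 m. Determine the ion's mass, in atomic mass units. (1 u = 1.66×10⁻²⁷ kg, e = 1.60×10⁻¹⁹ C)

m ≈ 145 u

qvB = mv²/r ⇒ m = qBr/v.
m = (1×1.60×10^-19)(0.210)(0.278) / (3.88×10^4) = 2.41×10^-25 kg = 145 u.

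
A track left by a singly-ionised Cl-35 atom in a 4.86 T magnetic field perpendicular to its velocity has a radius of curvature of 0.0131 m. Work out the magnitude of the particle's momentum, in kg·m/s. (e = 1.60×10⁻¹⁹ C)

p ≈ 1.02×10^-20 kg·m/s

Since qvB = mv²/r, the momentum p = mv = qBr.
p = (1×1.60×10^-19)(4.86)(0.0131) = 1.02×10^-20 kg·m/s.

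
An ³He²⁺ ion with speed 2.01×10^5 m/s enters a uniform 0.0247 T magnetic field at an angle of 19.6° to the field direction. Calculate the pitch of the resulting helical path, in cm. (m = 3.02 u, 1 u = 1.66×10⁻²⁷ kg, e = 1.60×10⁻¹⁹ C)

The velocity component along B is v∥ = v cos19.6° = 1.89×10^5 m/s.
The cyclotron period T = 2πm/(qB) = 3.99×10^-6 s is set by m, q, B alone.
Pitch = v∥·T = (1.89×10^5)(3.99×10^-6) = 0.755 m.

pitch ≈ 75.5 cm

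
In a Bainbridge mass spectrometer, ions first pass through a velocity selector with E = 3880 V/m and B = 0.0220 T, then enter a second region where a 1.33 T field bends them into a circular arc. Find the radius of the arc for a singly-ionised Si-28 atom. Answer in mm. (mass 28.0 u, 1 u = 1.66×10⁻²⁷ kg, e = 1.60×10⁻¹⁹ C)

The selector passes v = E/B = 3880/0.0220 = 1.76×10^5 m/s.
In the deflection region, r = mv/(qB₂) = (4.65×10^-26)(1.76×10^5) / [(1×1.60×10^-19)(1.33)] = 0.0385 m.

r ≈ 38.5 mm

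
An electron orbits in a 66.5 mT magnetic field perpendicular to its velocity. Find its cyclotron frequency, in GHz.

f = qB/(2πm) = (1×1.60×10^-19)(0.0665) / [2π(9.11×10^-31)] = 1.86×10^9 Hz.

f ≈ 1.86 GHz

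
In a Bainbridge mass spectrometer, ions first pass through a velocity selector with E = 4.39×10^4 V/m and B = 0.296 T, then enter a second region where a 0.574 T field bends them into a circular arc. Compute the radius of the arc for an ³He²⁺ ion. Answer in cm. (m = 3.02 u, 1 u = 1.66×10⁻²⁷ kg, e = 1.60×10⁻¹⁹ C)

The selector passes v = E/B = 4.39×10^4/0.296 = 1.48×10^5 m/s.
In the deflection region, r = mv/(qB₂) = (5.01×10^-27)(1.48×10^5) / [(2×1.60×10^-19)(0.574)] = 4.05×10^-3 m.

r ≈ 0.405 cm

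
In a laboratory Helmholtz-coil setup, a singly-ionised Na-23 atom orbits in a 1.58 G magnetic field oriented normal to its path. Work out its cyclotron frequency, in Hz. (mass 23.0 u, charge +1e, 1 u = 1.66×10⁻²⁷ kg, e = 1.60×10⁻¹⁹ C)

f ≈ 105 Hz

f = qB/(2πm) = (1×1.60×10^-19)(1.58×10^-4) / [2π(3.82×10^-26)] = 105 Hz.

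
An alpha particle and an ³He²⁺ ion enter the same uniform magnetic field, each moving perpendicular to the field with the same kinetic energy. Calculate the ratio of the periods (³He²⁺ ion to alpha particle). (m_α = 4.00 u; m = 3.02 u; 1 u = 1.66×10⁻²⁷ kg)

T = 2πm/(qB) is independent of speed, so T₂/T₁ = (m₂/q₂)/(m₁/q₁).
T_{³He²⁺ ion}/T_{alpha particle} = (5.01×10^-27/2e) / (6.64×10^-27/2e) = 0.755.

ratio ≈ 0.755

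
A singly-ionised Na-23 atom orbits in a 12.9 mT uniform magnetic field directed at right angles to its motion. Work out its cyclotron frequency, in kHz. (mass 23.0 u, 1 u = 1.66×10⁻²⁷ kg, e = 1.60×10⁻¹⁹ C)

f = qB/(2πm) = (1×1.60×10^-19)(0.0129) / [2π(3.82×10^-26)] = 8600 Hz.

f ≈ 8.60 kHz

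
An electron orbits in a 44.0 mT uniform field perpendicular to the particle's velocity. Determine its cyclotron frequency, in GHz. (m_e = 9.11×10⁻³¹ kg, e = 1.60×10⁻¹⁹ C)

f = qB/(2πm) = (1×1.60×10^-19)(0.0440) / [2π(9.11×10^-31)] = 1.23×10^9 Hz.

f ≈ 1.23 GHz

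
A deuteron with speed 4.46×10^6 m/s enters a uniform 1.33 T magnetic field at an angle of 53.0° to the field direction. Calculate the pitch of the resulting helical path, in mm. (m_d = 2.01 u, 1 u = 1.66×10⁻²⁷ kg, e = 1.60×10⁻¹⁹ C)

pitch ≈ 264 mm

The velocity component along B is v∥ = v cos53.0° = 2.68×10^6 m/s.
The cyclotron period T = 2πm/(qB) = 9.85×10^-8 s is set by m, q, B alone.
Pitch = v∥·T = (2.68×10^6)(9.85×10^-8) = 0.264 m.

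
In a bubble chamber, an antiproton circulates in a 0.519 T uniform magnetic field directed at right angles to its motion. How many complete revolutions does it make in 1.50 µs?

N = 11

T = 2πm/(qB) = 2π(1.67×10^-27) / [(1×1.60×10^-19)(0.519)] = 1.2636×10^-7 s.
N = t/T = 1.50×10^-6 / 1.2636×10^-7 ≈ 11.87, so 11 complete revolutions.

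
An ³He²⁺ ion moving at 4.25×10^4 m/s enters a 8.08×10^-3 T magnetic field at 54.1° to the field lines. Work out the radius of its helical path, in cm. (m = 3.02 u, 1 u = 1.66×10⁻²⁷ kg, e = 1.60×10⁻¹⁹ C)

Only the perpendicular component v⊥ = v sin54.1° = 3.44×10^4 m/s is bent by the field.
r = m v⊥ /(qB) = (5.01×10^-27)(3.44×10^4) / [(2×1.60×10^-19)(8.08×10^-3)] = 0.0667 m.

r ≈ 6.67 cm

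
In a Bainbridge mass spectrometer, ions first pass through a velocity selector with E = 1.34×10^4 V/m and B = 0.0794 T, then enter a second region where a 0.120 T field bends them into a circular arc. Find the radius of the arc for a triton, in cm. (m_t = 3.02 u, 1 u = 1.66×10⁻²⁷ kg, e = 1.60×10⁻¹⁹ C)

r ≈ 4.41 cm

The selector passes v = E/B = 1.34×10^4/0.0794 = 1.69×10^5 m/s.
In the deflection region, r = mv/(qB₂) = (5.01×10^-27)(1.69×10^5) / [(1×1.60×10^-19)(0.120)] = 0.0441 m.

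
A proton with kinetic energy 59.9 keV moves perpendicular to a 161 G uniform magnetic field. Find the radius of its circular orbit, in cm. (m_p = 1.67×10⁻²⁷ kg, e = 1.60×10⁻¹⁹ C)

Convert the energy: K = 59.9 keV = 9.58×10^-15 J.
v = √(2K/m) = √(2·9.58×10^-15/1.67×10^-27) = 3.39×10^6 m/s.
r = mv/(qB) = (1.67×10^-27)(3.39×10^6) / [(1×1.60×10^-19)(0.0161)] = 2.20 m.

r ≈ 220 cm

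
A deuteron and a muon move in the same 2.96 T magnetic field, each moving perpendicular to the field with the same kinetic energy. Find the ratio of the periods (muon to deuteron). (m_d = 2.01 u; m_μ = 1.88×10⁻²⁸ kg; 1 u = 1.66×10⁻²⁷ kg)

ratio ≈ 0.0563

T = 2πm/(qB) is independent of speed, so T₂/T₁ = (m₂/q₂)/(m₁/q₁).
T_{muon}/T_{deuteron} = (1.88×10^-28/1e) / (3.34×10^-27/1e) = 0.0563.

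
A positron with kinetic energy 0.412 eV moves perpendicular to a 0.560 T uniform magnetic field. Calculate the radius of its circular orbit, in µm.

Convert the energy: K = 0.412 eV = 6.59×10^-20 J.
v = √(2K/m) = √(2·6.59×10^-20/9.11×10^-31) = 3.80×10^5 m/s.
r = mv/(qB) = (9.11×10^-31)(3.80×10^5) / [(1×1.60×10^-19)(0.560)] = 3.87×10^-6 m.

r ≈ 3.87 µm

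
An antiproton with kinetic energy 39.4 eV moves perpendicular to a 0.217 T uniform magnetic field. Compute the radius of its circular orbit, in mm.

r ≈ 4.18 mm

Convert the energy: K = 39.4 eV = 6.30×10^-18 J.
v = √(2K/m) = √(2·6.30×10^-18/1.67×10^-27) = 8.69×10^4 m/s.
r = mv/(qB) = (1.67×10^-27)(8.69×10^4) / [(1×1.60×10^-19)(0.217)] = 4.18×10^-3 m.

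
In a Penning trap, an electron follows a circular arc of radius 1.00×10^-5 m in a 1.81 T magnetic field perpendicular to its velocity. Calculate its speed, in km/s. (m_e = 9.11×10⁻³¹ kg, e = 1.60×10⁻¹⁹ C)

v ≈ 3180 km/s

From qvB = mv²/r, v = qBr/m.
v = (1×1.60×10^-19)(1.81)(1.00×10^-5) / (9.11×10^-31) = 3.18×10^6 m/s.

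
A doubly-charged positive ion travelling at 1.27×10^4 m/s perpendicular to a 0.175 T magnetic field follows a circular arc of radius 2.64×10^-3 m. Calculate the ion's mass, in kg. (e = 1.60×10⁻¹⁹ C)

m ≈ 1.16×10^-26 kg

qvB = mv²/r ⇒ m = qBr/v.
m = (2×1.60×10^-19)(0.175)(2.64×10^-3) / (1.27×10^4) = 1.16×10^-26 kg.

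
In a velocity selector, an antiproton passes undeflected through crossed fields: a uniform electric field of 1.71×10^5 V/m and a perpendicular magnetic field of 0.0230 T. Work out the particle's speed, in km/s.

v ≈ 7430 km/s

For zero net force, qE = qvB, so v = E/B.
v = (1.71×10^5) / (0.0230) = 7.43×10^6 m/s.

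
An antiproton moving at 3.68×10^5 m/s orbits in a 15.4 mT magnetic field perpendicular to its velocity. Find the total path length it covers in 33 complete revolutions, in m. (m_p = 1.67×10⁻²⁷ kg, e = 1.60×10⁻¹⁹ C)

r = mv/(qB) = 0.249 m, so one revolution covers 2πr = 1.57 m.
In 33 revolutions: L = 33·2πr = 51.7 m.

L ≈ 51.7 m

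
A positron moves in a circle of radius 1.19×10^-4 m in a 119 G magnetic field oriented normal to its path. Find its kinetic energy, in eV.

K ≈ 0.176 eV

v = qBr/m = (1×1.60×10^-19)(0.0119)(1.19×10^-4) / (9.11×10^-31) = 2.49×10^5 m/s.
K = ½mv² = 0.5·(9.11×10^-31)·(2.49×10^5)² = 2.82×10^-20 J = 0.176 eV.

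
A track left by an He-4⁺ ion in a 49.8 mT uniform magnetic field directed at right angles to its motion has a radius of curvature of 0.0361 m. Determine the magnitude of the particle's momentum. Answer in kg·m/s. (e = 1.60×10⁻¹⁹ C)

Since qvB = mv²/r, the momentum p = mv = qBr.
p = (1×1.60×10^-19)(0.0498)(0.0361) = 2.88×10^-22 kg·m/s.

p ≈ 2.88×10^-22 kg·m/s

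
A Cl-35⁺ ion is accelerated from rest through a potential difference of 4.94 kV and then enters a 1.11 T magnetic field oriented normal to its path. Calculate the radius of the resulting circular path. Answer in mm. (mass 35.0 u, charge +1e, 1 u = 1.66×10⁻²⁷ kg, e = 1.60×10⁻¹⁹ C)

r ≈ 54.0 mm

The kinetic energy gained is K = qV = (1×1.60×10^-19)(4940) = 7.90×10^-16 J.
v = √(2K/m) = 1.65×10^5 m/s.
r = mv/(qB) = (5.81×10^-26)(1.65×10^5) / [(1×1.60×10^-19)(1.11)] = 0.0540 m.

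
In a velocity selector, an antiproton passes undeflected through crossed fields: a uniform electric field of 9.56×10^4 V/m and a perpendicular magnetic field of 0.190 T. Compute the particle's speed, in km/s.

v ≈ 503 km/s

For zero net force, qE = qvB, so v = E/B.
v = (9.56×10^4) / (0.190) = 5.03×10^5 m/s.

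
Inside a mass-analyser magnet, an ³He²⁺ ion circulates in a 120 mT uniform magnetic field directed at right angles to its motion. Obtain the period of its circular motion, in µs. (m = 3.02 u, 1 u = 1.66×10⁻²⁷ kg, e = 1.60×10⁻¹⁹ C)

The cyclotron period is independent of speed: T = 2πm/(qB).
T = 2π(5.01×10^-27) / [(2×1.60×10^-19)(0.120)] = 8.20×10^-7 s.

T ≈ 0.820 µs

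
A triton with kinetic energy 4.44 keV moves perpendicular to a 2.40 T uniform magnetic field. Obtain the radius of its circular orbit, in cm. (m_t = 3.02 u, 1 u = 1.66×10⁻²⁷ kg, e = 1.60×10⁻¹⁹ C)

r ≈ 0.695 cm

Convert the energy: K = 4.44 keV = 7.10×10^-16 J.
v = √(2K/m) = √(2·7.10×10^-16/5.01×10^-27) = 5.32×10^5 m/s.
r = mv/(qB) = (5.01×10^-27)(5.32×10^5) / [(1×1.60×10^-19)(2.40)] = 6.95×10^-3 m.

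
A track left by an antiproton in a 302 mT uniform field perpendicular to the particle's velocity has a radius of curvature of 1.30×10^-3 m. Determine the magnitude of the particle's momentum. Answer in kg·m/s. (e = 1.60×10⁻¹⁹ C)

Since qvB = mv²/r, the momentum p = mv = qBr.
p = (1×1.60×10^-19)(0.302)(1.30×10^-3) = 6.28×10^-23 kg·m/s.

p ≈ 6.28×10^-23 kg·m/s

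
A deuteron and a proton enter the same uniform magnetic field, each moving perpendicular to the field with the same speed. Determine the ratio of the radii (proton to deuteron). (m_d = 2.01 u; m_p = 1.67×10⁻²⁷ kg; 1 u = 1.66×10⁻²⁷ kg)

r = mv/(qB) ⇒ at equal v, r ∝ m/q.
r_{proton}/r_{deuteron} = 0.501.

ratio ≈ 0.501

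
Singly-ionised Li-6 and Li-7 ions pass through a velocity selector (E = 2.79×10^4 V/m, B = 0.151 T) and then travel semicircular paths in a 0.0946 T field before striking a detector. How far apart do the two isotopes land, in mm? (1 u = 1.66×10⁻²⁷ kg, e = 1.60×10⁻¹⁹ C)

Δd ≈ 40.5 mm

Both emerge at v = E/B₁ = 1.85×10^5 m/s.
r = mv/(qB₂), so r₁ = 0.1216 m and r₂ = 0.1418 m, giving Δr = 0.0203 m.
After a semicircle each ion lands a diameter 2r from the entry slit, so the separation is 2Δr = 0.0405 m.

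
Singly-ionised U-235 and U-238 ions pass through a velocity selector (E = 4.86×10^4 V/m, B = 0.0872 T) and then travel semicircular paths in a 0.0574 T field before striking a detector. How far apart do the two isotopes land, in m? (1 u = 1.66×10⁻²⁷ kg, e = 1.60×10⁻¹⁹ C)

Both emerge at v = E/B₁ = 5.57×10^5 m/s.
r = mv/(qB₂), so r₁ = 23.674 m and r₂ = 23.976 m, giving Δr = 0.302 m.
After a semicircle each ion lands a diameter 2r from the entry slit, so the separation is 2Δr = 0.604 m.

Δd ≈ 0.604 m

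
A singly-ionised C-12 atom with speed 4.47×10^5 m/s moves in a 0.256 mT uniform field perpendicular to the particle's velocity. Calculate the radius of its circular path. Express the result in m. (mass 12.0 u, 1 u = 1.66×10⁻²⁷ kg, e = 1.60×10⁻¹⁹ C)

The magnetic force provides the centripetal force: qvB = mv²/r, so r = mv/(qB).
r = (1.99×10^-26 kg)(4.47×10^5 m/s) / [(1×1.60×10^-19 C)(2.56×10^-4 T)] = 217 m.

r ≈ 217 m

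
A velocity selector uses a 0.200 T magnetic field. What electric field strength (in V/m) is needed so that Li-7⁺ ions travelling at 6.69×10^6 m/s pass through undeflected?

qE = qvB ⇒ E = vB = (6.69×10^6)(0.200) = 1.34×10^6 V/m.

E ≈ 1.34×10^6 V/m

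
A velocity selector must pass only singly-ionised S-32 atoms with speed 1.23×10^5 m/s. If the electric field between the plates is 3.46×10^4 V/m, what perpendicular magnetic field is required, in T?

qE = qvB ⇒ B = E/v = (3.46×10^4) / (1.23×10^5) = 0.281 T.

B ≈ 0.281 T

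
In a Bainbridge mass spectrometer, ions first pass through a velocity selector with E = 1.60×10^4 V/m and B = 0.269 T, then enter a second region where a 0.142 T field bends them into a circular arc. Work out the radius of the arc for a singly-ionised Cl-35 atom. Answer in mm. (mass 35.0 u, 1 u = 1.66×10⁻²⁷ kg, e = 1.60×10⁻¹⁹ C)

The selector passes v = E/B = 1.60×10^4/0.269 = 5.95×10^4 m/s.
In the deflection region, r = mv/(qB₂) = (5.81×10^-26)(5.95×10^4) / [(1×1.60×10^-19)(0.142)] = 0.152 m.

r ≈ 152 mm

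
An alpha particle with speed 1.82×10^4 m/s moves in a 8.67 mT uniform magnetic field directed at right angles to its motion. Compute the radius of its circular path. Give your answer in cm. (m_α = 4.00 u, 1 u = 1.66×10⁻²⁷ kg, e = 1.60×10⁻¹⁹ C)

r ≈ 4.36 cm

The magnetic force provides the centripetal force: qvB = mv²/r, so r = mv/(qB).
r = (6.64×10^-27 kg)(1.82×10^4 m/s) / [(2×1.60×10^-19 C)(8.67×10^-3 T)] = 0.0436 m.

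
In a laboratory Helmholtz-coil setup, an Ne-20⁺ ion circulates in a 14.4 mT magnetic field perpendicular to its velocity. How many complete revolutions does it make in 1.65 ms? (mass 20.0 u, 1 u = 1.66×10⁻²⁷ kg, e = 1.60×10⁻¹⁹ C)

T = 2πm/(qB) = 2π(3.32×10^-26) / [(1×1.60×10^-19)(0.0144)] = 9.0539×10^-5 s.
N = t/T = 1.65×10^-3 / 9.0539×10^-5 ≈ 18.22, so 18 complete revolutions.

N = 18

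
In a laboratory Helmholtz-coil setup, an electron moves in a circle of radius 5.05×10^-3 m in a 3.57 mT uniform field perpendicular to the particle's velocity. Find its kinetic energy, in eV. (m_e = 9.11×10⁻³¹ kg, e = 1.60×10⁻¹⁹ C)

v = qBr/m = (1×1.60×10^-19)(3.57×10^-3)(5.05×10^-3) / (9.11×10^-31) = 3.17×10^6 m/s.
K = ½mv² = 0.5·(9.11×10^-31)·(3.17×10^6)² = 4.57×10^-18 J = 28.5 eV.

K ≈ 28.5 eV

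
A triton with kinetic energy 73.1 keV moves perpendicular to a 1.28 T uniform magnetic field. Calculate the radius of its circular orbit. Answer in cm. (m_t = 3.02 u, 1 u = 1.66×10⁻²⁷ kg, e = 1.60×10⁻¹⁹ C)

r ≈ 5.29 cm

Convert the energy: K = 73.1 keV = 1.17×10^-14 J.
v = √(2K/m) = √(2·1.17×10^-14/5.01×10^-27) = 2.16×10^6 m/s.
r = mv/(qB) = (5.01×10^-27)(2.16×10^6) / [(1×1.60×10^-19)(1.28)] = 0.0529 m.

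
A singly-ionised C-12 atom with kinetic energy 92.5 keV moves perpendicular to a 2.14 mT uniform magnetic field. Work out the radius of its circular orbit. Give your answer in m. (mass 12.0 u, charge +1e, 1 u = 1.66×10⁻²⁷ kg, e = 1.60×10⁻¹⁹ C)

r ≈ 70.9 m

Convert the energy: K = 92.5 keV = 1.48×10^-14 J.
v = √(2K/m) = √(2·1.48×10^-14/1.99×10^-26) = 1.22×10^6 m/s.
r = mv/(qB) = (1.99×10^-26)(1.22×10^6) / [(1×1.60×10^-19)(2.14×10^-3)] = 70.9 m.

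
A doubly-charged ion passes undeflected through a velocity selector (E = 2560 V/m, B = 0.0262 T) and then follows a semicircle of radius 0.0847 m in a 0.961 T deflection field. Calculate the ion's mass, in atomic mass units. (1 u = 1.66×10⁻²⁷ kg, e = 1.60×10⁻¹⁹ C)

m ≈ 161 u

v = E/B₁ = 9.77×10^4 m/s.
From r = mv/(qB₂), m = qB₂r/v = (2×1.60×10^-19)(0.961)(0.0847) / (9.77×10^4) = 2.67×10^-25 kg.
In atomic mass units: m = 2.67×10^-25 / 1.66×10^-27 = 161 u.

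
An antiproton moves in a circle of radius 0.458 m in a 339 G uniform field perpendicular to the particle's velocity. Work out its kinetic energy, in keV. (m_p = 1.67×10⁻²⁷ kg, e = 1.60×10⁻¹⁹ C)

K ≈ 11.5 keV

v = qBr/m = (1×1.60×10^-19)(0.0339)(0.458) / (1.67×10^-27) = 1.49×10^6 m/s.
K = ½mv² = 0.5·(1.67×10^-27)·(1.49×10^6)² = 1.85×10^-15 J = 11.5 keV.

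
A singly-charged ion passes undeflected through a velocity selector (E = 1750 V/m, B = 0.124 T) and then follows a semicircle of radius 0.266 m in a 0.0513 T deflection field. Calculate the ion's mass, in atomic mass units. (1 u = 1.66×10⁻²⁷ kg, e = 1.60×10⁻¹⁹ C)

v = E/B₁ = 1.41×10^4 m/s.
From r = mv/(qB₂), m = qB₂r/v = (1×1.60×10^-19)(0.0513)(0.266) / (1.41×10^4) = 1.55×10^-25 kg.
In atomic mass units: m = 1.55×10^-25 / 1.66×10^-27 = 93.2 u.

m ≈ 93.2 u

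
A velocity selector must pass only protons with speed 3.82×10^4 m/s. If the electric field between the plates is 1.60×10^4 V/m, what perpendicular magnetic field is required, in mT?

B ≈ 419 mT

qE = qvB ⇒ B = E/v = (1.60×10^4) / (3.82×10^4) = 0.419 T.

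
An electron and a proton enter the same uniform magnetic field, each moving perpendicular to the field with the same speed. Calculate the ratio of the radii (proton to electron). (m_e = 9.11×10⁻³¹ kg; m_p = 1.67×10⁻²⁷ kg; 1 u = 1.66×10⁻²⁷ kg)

ratio ≈ 1830

r = mv/(qB) ⇒ at equal v, r ∝ m/q.
r_{proton}/r_{electron} = 1830.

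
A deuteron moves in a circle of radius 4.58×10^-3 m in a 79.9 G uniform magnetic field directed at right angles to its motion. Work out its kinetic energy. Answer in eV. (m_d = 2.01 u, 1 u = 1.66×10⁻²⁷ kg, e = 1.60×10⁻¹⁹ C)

K ≈ 0.0321 eV

v = qBr/m = (1×1.60×10^-19)(7.99×10^-3)(4.58×10^-3) / (3.34×10^-27) = 1750 m/s.
K = ½mv² = 0.5·(3.34×10^-27)·(1750)² = 5.14×10^-21 J = 0.0321 eV.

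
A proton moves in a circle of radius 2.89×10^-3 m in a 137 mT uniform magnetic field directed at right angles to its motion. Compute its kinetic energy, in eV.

v = qBr/m = (1×1.60×10^-19)(0.137)(2.89×10^-3) / (1.67×10^-27) = 3.79×10^4 m/s.
K = ½mv² = 0.5·(1.67×10^-27)·(3.79×10^4)² = 1.20×10^-18 J = 7.51 eV.

K ≈ 7.51 eV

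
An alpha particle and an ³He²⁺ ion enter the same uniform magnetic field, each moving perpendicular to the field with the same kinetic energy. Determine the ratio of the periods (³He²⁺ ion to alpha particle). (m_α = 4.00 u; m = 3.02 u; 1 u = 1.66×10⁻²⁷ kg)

ratio ≈ 0.755

T = 2πm/(qB) is independent of speed, so T₂/T₁ = (m₂/q₂)/(m₁/q₁).
T_{³He²⁺ ion}/T_{alpha particle} = (5.01×10^-27/2e) / (6.64×10^-27/2e) = 0.755.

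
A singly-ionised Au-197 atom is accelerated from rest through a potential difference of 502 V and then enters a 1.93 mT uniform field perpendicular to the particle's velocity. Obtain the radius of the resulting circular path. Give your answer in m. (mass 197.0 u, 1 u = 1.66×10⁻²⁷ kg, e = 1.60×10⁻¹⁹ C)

r ≈ 23.5 m

The kinetic energy gained is K = qV = (1×1.60×10^-19)(502) = 8.03×10^-17 J.
v = √(2K/m) = 2.22×10^4 m/s.
r = mv/(qB) = (3.27×10^-25)(2.22×10^4) / [(1×1.60×10^-19)(1.93×10^-3)] = 23.5 m.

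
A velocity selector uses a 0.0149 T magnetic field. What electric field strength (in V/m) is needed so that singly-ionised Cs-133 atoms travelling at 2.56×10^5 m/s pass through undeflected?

E ≈ 3810 V/m

qE = qvB ⇒ E = vB = (2.56×10^5)(0.0149) = 3810 V/m.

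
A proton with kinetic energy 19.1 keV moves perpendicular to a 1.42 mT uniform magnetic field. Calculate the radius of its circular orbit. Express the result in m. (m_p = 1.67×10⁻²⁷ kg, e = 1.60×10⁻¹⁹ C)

r ≈ 14.1 m

Convert the energy: K = 19.1 keV = 3.06×10^-15 J.
v = √(2K/m) = √(2·3.06×10^-15/1.67×10^-27) = 1.91×10^6 m/s.
r = mv/(qB) = (1.67×10^-27)(1.91×10^6) / [(1×1.60×10^-19)(1.42×10^-3)] = 14.1 m.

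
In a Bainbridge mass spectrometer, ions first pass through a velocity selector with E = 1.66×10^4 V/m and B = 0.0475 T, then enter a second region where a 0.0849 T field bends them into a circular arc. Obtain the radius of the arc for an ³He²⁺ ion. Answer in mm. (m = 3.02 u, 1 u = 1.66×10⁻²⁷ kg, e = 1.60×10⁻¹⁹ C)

r ≈ 64.5 mm

The selector passes v = E/B = 1.66×10^4/0.0475 = 3.49×10^5 m/s.
In the deflection region, r = mv/(qB₂) = (5.01×10^-27)(3.49×10^5) / [(2×1.60×10^-19)(0.0849)] = 0.0645 m.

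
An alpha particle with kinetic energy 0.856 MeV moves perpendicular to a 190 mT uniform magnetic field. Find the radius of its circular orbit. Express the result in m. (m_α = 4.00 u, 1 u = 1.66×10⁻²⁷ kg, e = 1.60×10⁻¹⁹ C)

r ≈ 0.701 m

Convert the energy: K = 0.856 MeV = 1.37×10^-13 J.
v = √(2K/m) = √(2·1.37×10^-13/6.64×10^-27) = 6.42×10^6 m/s.
r = mv/(qB) = (6.64×10^-27)(6.42×10^6) / [(2×1.60×10^-19)(0.190)] = 0.701 m.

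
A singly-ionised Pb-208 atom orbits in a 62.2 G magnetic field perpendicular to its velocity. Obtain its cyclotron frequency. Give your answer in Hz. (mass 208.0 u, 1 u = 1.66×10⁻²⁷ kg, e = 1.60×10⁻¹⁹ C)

f = qB/(2πm) = (1×1.60×10^-19)(6.22×10^-3) / [2π(3.45×10^-25)] = 459 Hz.

f ≈ 459 Hz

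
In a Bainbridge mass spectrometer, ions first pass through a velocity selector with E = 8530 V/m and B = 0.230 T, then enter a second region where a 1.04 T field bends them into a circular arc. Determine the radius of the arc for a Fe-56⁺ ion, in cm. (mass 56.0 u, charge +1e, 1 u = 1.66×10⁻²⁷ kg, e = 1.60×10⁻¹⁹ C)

The selector passes v = E/B = 8530/0.230 = 3.71×10^4 m/s.
In the deflection region, r = mv/(qB₂) = (9.30×10^-26)(3.71×10^4) / [(1×1.60×10^-19)(1.04)] = 0.0207 m.

r ≈ 2.07 cm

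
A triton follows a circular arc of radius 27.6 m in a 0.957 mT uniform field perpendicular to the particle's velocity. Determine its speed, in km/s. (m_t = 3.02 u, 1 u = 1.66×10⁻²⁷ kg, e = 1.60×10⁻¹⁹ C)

v ≈ 843 km/s

From qvB = mv²/r, v = qBr/m.
v = (1×1.60×10^-19)(9.57×10^-4)(27.6) / (5.01×10^-27) = 8.43×10^5 m/s.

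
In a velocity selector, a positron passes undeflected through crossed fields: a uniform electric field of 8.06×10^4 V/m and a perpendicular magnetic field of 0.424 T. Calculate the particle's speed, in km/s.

For zero net force, qE = qvB, so v = E/B.
v = (8.06×10^4) / (0.424) = 1.90×10^5 m/s.

v ≈ 190 km/s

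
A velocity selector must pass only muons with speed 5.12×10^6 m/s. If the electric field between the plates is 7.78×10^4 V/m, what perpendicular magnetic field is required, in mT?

B ≈ 15.2 mT

qE = qvB ⇒ B = E/v = (7.78×10^4) / (5.12×10^6) = 0.0152 T.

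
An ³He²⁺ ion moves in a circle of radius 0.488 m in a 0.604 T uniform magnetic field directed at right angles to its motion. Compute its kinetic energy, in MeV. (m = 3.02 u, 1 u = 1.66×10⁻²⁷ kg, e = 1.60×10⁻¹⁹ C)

v = qBr/m = (2×1.60×10^-19)(0.604)(0.488) / (5.01×10^-27) = 1.88×10^7 m/s.
K = ½mv² = 0.5·(5.01×10^-27)·(1.88×10^7)² = 8.87×10^-13 J = 5.55 MeV.

K ≈ 5.55 MeV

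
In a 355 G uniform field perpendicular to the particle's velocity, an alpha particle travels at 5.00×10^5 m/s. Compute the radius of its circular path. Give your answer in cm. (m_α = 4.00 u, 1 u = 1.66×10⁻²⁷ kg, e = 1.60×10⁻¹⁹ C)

The magnetic force provides the centripetal force: qvB = mv²/r, so r = mv/(qB).
r = (6.64×10^-27 kg)(5.00×10^5 m/s) / [(2×1.60×10^-19 C)(0.0355 T)] = 0.292 m.

r ≈ 29.2 cm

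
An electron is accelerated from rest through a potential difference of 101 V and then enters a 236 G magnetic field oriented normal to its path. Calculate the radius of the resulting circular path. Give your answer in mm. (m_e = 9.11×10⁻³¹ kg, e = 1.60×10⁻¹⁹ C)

r ≈ 1.44 mm

The kinetic energy gained is K = qV = (1×1.60×10^-19)(101) = 1.62×10^-17 J.
v = √(2K/m) = 5.96×10^6 m/s.
r = mv/(qB) = (9.11×10^-31)(5.96×10^6) / [(1×1.60×10^-19)(0.0236)] = 1.44×10^-3 m.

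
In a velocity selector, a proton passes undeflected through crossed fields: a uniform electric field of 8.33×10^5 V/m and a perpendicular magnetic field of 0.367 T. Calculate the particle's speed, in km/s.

v ≈ 2270 km/s

For zero net force, qE = qvB, so v = E/B.
v = (8.33×10^5) / (0.367) = 2.27×10^6 m/s.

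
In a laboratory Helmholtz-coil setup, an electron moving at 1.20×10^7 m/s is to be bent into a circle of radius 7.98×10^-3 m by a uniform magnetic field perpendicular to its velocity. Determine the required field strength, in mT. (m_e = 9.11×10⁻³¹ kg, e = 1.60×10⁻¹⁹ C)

qvB = mv²/r gives B = mv/(qr).
B = (9.11×10^-31)(1.20×10^7) / [(1×1.60×10^-19)(7.98×10^-3)] = 8.56×10^-3 T.

B ≈ 8.56 mT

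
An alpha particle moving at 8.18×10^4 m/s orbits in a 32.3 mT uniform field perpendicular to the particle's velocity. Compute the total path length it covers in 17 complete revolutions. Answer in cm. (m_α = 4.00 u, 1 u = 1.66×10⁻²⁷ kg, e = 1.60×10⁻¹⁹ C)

L ≈ 561 cm

r = mv/(qB) = 0.0525 m, so one revolution covers 2πr = 0.330 m.
In 17 revolutions: L = 17·2πr = 5.61 m.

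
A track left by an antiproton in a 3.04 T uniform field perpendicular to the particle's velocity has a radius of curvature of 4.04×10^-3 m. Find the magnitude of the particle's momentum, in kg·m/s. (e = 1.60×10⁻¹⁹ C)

Since qvB = mv²/r, the momentum p = mv = qBr.
p = (1×1.60×10^-19)(3.04)(4.04×10^-3) = 1.97×10^-21 kg·m/s.

p ≈ 1.97×10^-21 kg·m/s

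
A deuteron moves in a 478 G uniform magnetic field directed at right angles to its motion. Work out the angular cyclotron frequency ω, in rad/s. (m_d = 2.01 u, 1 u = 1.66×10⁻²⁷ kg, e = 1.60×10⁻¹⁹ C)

ω = qB/m = (1×1.60×10^-19)(0.0478) / (3.34×10^-27) = 2.29×10^6 rad/s.

ω ≈ 2.29×10^6 rad/s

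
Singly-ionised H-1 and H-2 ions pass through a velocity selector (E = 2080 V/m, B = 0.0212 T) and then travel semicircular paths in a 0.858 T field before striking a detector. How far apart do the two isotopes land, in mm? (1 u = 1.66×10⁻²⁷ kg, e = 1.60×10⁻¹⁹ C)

Δd ≈ 2.37 mm

Both emerge at v = E/B₁ = 9.81×10^4 m/s.
r = mv/(qB₂), so r₁ = 1.19×10^-3 m and r₂ = 2.37×10^-3 m, giving Δr = 1.19×10^-3 m.
After a semicircle each ion lands a diameter 2r from the entry slit, so the separation is 2Δr = 2.37×10^-3 m.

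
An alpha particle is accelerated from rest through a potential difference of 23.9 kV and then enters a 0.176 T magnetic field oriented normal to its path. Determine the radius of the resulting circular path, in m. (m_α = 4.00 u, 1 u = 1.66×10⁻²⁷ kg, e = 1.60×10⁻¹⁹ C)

The kinetic energy gained is K = qV = (2×1.60×10^-19)(2.39×10^4) = 7.65×10^-15 J.
v = √(2K/m) = 1.52×10^6 m/s.
r = mv/(qB) = (6.64×10^-27)(1.52×10^6) / [(2×1.60×10^-19)(0.176)] = 0.179 m.

r ≈ 0.179 m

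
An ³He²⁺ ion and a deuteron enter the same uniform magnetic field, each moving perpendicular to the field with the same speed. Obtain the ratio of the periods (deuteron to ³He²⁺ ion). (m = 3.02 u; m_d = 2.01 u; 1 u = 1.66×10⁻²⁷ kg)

ratio ≈ 1.33

T = 2πm/(qB) is independent of speed, so T₂/T₁ = (m₂/q₂)/(m₁/q₁).
T_{deuteron}/T_{³He²⁺ ion} = (3.34×10^-27/1e) / (5.01×10^-27/2e) = 1.33.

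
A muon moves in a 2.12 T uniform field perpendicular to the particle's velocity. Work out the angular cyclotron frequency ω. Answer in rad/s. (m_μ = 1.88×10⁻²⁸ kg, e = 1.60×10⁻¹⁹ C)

ω ≈ 1.80×10^9 rad/s

ω = qB/m = (1×1.60×10^-19)(2.12) / (1.88×10^-28) = 1.80×10^9 rad/s.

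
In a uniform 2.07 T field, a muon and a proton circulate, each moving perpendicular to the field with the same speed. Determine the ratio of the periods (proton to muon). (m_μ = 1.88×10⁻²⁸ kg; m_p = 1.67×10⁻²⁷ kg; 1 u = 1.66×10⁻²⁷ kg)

T = 2πm/(qB) is independent of speed, so T₂/T₁ = (m₂/q₂)/(m₁/q₁).
T_{proton}/T_{muon} = (1.67×10^-27/1e) / (1.88×10^-28/1e) = 8.88.

ratio ≈ 8.88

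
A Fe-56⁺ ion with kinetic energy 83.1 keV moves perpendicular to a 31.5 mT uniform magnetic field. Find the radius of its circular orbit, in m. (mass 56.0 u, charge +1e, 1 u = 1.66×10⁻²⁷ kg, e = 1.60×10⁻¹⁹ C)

r ≈ 9.86 m

Convert the energy: K = 83.1 keV = 1.33×10^-14 J.
v = √(2K/m) = √(2·1.33×10^-14/9.30×10^-26) = 5.35×10^5 m/s.
r = mv/(qB) = (9.30×10^-26)(5.35×10^5) / [(1×1.60×10^-19)(0.0315)] = 9.86 m.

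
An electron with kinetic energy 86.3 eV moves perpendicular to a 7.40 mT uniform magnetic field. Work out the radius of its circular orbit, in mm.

Convert the energy: K = 86.3 eV = 1.38×10^-17 J.
v = √(2K/m) = √(2·1.38×10^-17/9.11×10^-31) = 5.51×10^6 m/s.
r = mv/(qB) = (9.11×10^-31)(5.51×10^6) / [(1×1.60×10^-19)(7.40×10^-3)] = 4.24×10^-3 m.

r ≈ 4.24 mm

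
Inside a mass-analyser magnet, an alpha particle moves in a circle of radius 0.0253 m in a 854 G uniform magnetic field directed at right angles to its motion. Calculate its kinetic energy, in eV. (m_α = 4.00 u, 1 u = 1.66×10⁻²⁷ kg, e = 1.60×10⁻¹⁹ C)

v = qBr/m = (2×1.60×10^-19)(0.0854)(0.0253) / (6.64×10^-27) = 1.04×10^5 m/s.
K = ½mv² = 0.5·(6.64×10^-27)·(1.04×10^5)² = 3.60×10^-17 J = 225 eV.

K ≈ 225 eV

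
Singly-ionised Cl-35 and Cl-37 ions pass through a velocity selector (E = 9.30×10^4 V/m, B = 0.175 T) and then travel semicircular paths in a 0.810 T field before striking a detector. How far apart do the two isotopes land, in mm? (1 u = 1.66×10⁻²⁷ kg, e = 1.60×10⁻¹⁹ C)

Δd ≈ 27.2 mm

Both emerge at v = E/B₁ = 5.31×10^5 m/s.
r = mv/(qB₂), so r₁ = 0.2382 m and r₂ = 0.2519 m, giving Δr = 0.0136 m.
After a semicircle each ion lands a diameter 2r from the entry slit, so the separation is 2Δr = 0.0272 m.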